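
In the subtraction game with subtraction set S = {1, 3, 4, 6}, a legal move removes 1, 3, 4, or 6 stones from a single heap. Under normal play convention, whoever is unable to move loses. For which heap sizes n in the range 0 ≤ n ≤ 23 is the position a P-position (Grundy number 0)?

0, 2, 7, 9, 14, 16, 21, 23

n :  0  1  2  3  4  5  6  7  8  9 10 11 12 13 14 15 16 17 18 19 20 21 22 23
G :  0  1  0  1  2  3  2  0  1  0  1  2  3  2  0  1  0  1  2  3  2  0  1  0
P-positions are exactly the n with G(n) = 0.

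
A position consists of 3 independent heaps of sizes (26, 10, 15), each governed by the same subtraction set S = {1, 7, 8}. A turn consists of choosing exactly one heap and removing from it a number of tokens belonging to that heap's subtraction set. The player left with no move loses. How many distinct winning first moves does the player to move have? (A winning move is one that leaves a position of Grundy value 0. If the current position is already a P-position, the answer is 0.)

3

All heaps use S = {1, 7, 8}:
G(0) = 0
G(1) = mex{0} = 1
G(2) = mex{1} = 0
G(3) = mex{0} = 1
G(4) = mex{1} = 0
G(5) = mex{0} = 1
G(6) = mex{1} = 0
G(7) = mex{0,0} = 1
G(8) = mex{1,1,0} = 2
G(9) = mex{2,0,1} = 3
G(10) = mex{3,1,0} = 2
G(11) = mex{2,0,1} = 3
G(12) = mex{3,1,0} = 2
G(13) = mex{2,0,1} = 3
G(14) = mex{3,1,0} = 2
G(15) = mex{2,2,1} = 0
G(16) = mex{0,3,2} = 1
G(17) = mex{1,2,3} = 0
G(18) = mex{0,3,2} = 1
G(19) = mex{1,2,3} = 0
G(20) = mex{0,3,2} = 1
G(21) = mex{1,2,3} = 0
G(22) = mex{0,0,2} = 1
G(23) = mex{1,1,0} = 2
G(24) = mex{2,0,1} = 3
G(25) = mex{3,1,0} = 2
G(26) = mex{2,0,1} = 3
Heap A: G(26) = 3.
Heap B: G(10) = 2.
Heap C: G(15) = 0.
Combined Grundy value = 3 ⊕ 2 ⊕ 0 = 1.
A winning move leaves total XOR = 0, i.e. changes one component's Grundy value g to g ⊕ X where X is the current total.
Heap A: need g' = 3⊕1 = 2. Options: 26−1→G=2, 26−7→G=0, 26−8→G=1. Hits: 1.
Heap B: need g' = 2⊕1 = 3. Options: 10−1→G=3, 10−7→G=1, 10−8→G=0. Hits: 1.
Heap C: need g' = 0⊕1 = 1. Options: 15−1→G=2, 15−7→G=2, 15−8→G=1. Hits: 1.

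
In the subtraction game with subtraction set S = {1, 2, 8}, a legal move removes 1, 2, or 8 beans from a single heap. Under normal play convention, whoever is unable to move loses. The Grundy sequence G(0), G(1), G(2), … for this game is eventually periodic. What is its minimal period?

G(0) = 0
G(1) = mex{0} = 1
G(2) = mex{1,0} = 2
G(3) = mex{2,1} = 0
G(4) = mex{0,2} = 1
G(5) = mex{1,0} = 2
G(6) = mex{2,1} = 0
G(7) = mex{0,2} = 1
G(8) = mex{1,0,0} = 2
G(9) = mex{2,1,1} = 0
G(10) = mex{0,2,2} = 1
G(11) = mex{1,0,0} = 2
G(12) = mex{2,1,1} = 0
G(13) = mex{0,2,2} = 1
G(14) = mex{1,0,0} = 2
G(n+3) = G(n) holds for n = 0,…,7 (a full window of length max(S) = 8), so the sequence is purely periodic with period 3.

3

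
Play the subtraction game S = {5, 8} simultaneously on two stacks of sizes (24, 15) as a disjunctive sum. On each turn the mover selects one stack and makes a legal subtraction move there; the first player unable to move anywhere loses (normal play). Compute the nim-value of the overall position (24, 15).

2

All stacks use S = {5, 8}:
n :  0  1  2  3  4  5  6  7  8  9 10 11 12 13 14 15 16 17 18 19 20 21 22 23 24
G :  0  0  0  0  0  1  1  1  1  1  2  2  2  0  0  0  0  0  1  1  1  1  1  2  2
Stack A: G(24) = 2.
Stack B: G(15) = 0.
Combined Grundy value = 2 ⊕ 0 = 2.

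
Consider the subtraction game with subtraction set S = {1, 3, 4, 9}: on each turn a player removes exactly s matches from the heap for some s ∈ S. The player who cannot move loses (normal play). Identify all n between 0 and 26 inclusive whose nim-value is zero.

n :  0  1  2  3  4  5  6  7  8  9 10 11 12 13 14 15 16 17 18 19 20 21 22 23 24 25 26
G :  0  1  0  1  2  3  2  0  1  4  3  2  0  1  0  1  2  3  2  0  1  4  3  2  0  1  0
P-positions are exactly the n with G(n) = 0.

0, 2, 7, 12, 14, 19, 24, 26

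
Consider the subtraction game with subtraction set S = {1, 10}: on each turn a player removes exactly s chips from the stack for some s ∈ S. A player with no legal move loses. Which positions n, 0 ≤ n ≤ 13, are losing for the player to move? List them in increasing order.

0, 2, 4, 6, 8, 11, 13

G(0) = 0
G(1) = mex{0} = 1
G(2) = mex{1} = 0
G(3) = mex{0} = 1
G(4) = mex{1} = 0
G(5) = mex{0} = 1
G(6) = mex{1} = 0
G(7) = mex{0} = 1
G(8) = mex{1} = 0
G(9) = mex{0} = 1
G(10) = mex{1,0} = 2
G(11) = mex{2,1} = 0
G(12) = mex{0,0} = 1
G(13) = mex{1,1} = 0
P-positions are exactly the n with G(n) = 0.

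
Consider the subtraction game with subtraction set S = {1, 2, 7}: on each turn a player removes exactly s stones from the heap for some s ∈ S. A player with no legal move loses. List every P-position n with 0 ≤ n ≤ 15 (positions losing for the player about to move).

0, 3, 6, 9, 12, 15

n :  0  1  2  3  4  5  6  7  8  9 10 11 12 13 14 15
G :  0  1  2  0  1  2  0  1  2  0  1  2  0  1  2  0
P-positions are exactly the n with G(n) = 0.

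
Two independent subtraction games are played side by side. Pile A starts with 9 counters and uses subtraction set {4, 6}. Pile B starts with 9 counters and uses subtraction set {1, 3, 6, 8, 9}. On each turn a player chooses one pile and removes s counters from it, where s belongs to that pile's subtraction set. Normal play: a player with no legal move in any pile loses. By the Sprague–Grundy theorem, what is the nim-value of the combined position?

1

Pile A, S = {4, 6}:
n : 0 1 2 3 4 5 6 7 8 9
G : 0 0 0 0 1 1 1 1 2 2
G_A(9) = 2.
Pile B, S = {1, 3, 6, 8, 9}:
n : 0 1 2 3 4 5 6 7 8 9
G : 0 1 0 1 0 1 2 3 2 3
G_B(9) = 3.
Combined Grundy value = 2 ⊕ 3 = 1.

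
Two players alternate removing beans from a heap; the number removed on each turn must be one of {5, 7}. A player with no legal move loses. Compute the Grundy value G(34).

2

n :  0  1  2  3  4  5  6  7  8  9 10 11 12 13 14 15 16 17 18 19 20 21 22 23 24 25 26 27 28 29 30 31 32 33 34
G :  0  0  0  0  0  1  1  1  1  1  2  2  0  0  0  0  0  1  1  1  1  1  2  2  0  0  0  0  0  1  1  1  1  1  2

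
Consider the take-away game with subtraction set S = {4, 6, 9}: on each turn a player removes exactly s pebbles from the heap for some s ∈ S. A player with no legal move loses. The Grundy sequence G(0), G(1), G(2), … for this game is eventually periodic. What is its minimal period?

13

G(0) = 0
G(1) = mex{} = 0
G(2) = mex{} = 0
G(3) = mex{} = 0
G(4) = mex{0} = 1
G(5) = mex{0} = 1
G(6) = mex{0,0} = 1
G(7) = mex{0,0} = 1
G(8) = mex{1,0} = 2
G(9) = mex{1,0,0} = 2
G(10) = mex{1,1,0} = 2
G(11) = mex{1,1,0} = 2
G(12) = mex{2,1,0} = 3
G(13) = mex{2,1,1} = 0
G(14) = mex{2,2,1} = 0
G(15) = mex{2,2,1} = 0
G(16) = mex{3,2,1} = 0
G(17) = mex{0,2,2} = 1
G(18) = mex{0,3,2} = 1
G(19) = mex{0,0,2} = 1
G(20) = mex{0,0,2} = 1
G(21) = mex{1,0,3} = 2
G(22) = mex{1,0,0} = 2
G(23) = mex{1,1,0} = 2
G(24) = mex{1,1,0} = 2
G(25) = mex{2,1,0} = 3
G(26) = mex{2,1,1} = 0
G(27) = mex{2,2,1} = 0
G(n+13) = G(n) holds for n = 0,…,8 (a full window of length max(S) = 9), so the sequence is purely periodic with period 13.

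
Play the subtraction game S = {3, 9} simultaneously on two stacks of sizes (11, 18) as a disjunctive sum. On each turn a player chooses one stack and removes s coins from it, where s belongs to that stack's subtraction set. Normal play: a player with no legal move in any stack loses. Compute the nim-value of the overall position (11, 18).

All stacks use S = {3, 9}:
n :  0  1  2  3  4  5  6  7  8  9 10 11 12 13 14 15 16 17 18
G :  0  0  0  1  1  1  0  0  0  1  1  1  0  0  0  1  1  1  0
Stack A: G(11) = 1.
Stack B: G(18) = 0.
Combined Grundy value = 1 ⊕ 0 = 1.

1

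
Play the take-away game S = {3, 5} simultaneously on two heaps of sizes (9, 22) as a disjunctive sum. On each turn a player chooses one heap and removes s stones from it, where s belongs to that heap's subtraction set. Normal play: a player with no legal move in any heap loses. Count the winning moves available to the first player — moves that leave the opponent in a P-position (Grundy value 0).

2

All heaps use S = {3, 5}:
n :  0  1  2  3  4  5  6  7  8  9 10 11 12 13 14 15 16 17 18 19 20 21 22
G :  0  0  0  1  1  1  2  2  0  0  0  1  1  1  2  2  0  0  0  1  1  1  2
Heap A: G(9) = 0.
Heap B: G(22) = 2.
Combined Grundy value = 0 ⊕ 2 = 2.
A winning move leaves total XOR = 0, i.e. changes one component's Grundy value g to g ⊕ X where X is the current total.
Heap A: need g' = 0⊕2 = 2. Options: 9−3→G=2, 9−5→G=1. Hits: 1.
Heap B: need g' = 2⊕2 = 0. Options: 22−3→G=1, 22−5→G=0. Hits: 1.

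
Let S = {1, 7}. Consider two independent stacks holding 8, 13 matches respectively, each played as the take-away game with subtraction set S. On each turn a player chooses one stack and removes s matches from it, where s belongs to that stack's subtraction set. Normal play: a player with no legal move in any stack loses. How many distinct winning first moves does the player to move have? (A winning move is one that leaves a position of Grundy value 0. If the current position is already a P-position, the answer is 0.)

4

All stacks use S = {1, 7}:
G(0) = 0
G(1) = mex{0} = 1
G(2) = mex{1} = 0
G(3) = mex{0} = 1
G(4) = mex{1} = 0
G(5) = mex{0} = 1
G(6) = mex{1} = 0
G(7) = mex{0,0} = 1
G(8) = mex{1,1} = 0
G(9) = mex{0,0} = 1
G(10) = mex{1,1} = 0
G(11) = mex{0,0} = 1
G(12) = mex{1,1} = 0
G(13) = mex{0,0} = 1
Stack A: G(8) = 0.
Stack B: G(13) = 1.
Combined Grundy value = 0 ⊕ 1 = 1.
A winning move leaves total XOR = 0, i.e. changes one component's Grundy value g to g ⊕ X where X is the current total.
Stack A: need g' = 0⊕1 = 1. Options: 8−1→G=1, 8−7→G=1. Hits: 2.
Stack B: need g' = 1⊕1 = 0. Options: 13−1→G=0, 13−7→G=0. Hits: 2.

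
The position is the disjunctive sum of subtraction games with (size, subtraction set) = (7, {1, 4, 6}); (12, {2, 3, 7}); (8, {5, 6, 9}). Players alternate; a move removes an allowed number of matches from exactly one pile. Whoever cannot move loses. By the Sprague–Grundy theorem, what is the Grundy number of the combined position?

0

Pile A, S = {1, 4, 6}:
G(0) = 0
G(1) = mex{0} = 1
G(2) = mex{1} = 0
G(3) = mex{0} = 1
G(4) = mex{1,0} = 2
G(5) = mex{2,1} = 0
G(6) = mex{0,0,0} = 1
G(7) = mex{1,1,1} = 0
G_A(7) = 0.
Pile B, S = {2, 3, 7}:
G(0) = 0
G(1) = mex{} = 0
G(2) = mex{0} = 1
G(3) = mex{0,0} = 1
G(4) = mex{1,0} = 2
G(5) = mex{1,1} = 0
G(6) = mex{2,1} = 0
G(7) = mex{0,2,0} = 1
G(8) = mex{0,0,0} = 1
G(9) = mex{1,0,1} = 2
G(10) = mex{1,1,1} = 0
G(11) = mex{2,1,2} = 0
G(12) = mex{0,2,0} = 1
G_B(12) = 1.
Pile C, S = {5, 6, 9}:
G(0) = 0
G(1) = mex{} = 0
G(2) = mex{} = 0
G(3) = mex{} = 0
G(4) = mex{} = 0
G(5) = mex{0} = 1
G(6) = mex{0,0} = 1
G(7) = mex{0,0} = 1
G(8) = mex{0,0} = 1
G_C(8) = 1.
Combined Grundy value = 0 ⊕ 1 ⊕ 1 = 0.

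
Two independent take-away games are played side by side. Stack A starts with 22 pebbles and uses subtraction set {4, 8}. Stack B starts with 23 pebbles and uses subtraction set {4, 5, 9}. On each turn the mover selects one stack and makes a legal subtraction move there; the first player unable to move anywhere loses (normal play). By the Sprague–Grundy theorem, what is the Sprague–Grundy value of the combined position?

0

Stack A, S = {4, 8}:
n :  0  1  2  3  4  5  6  7  8  9 10 11 12 13 14 15 16 17 18 19 20 21 22
G :  0  0  0  0  1  1  1  1  2  2  2  2  0  0  0  0  1  1  1  1  2  2  2
G_A(22) = 2.
Stack B, S = {4, 5, 9}:
G(0) = 0
G(1) = mex{} = 0
G(2) = mex{} = 0
G(3) = mex{} = 0
G(4) = mex{0} = 1
G(5) = mex{0,0} = 1
G(6) = mex{0,0} = 1
G(7) = mex{0,0} = 1
G(8) = mex{1,0} = 2
G(9) = mex{1,1,0} = 2
G(10) = mex{1,1,0} = 2
G(11) = mex{1,1,0} = 2
G(12) = mex{2,1,0} = 3
G(13) = mex{2,2,1} = 0
G(14) = mex{2,2,1} = 0
G(15) = mex{2,2,1} = 0
G(16) = mex{3,2,1} = 0
G(17) = mex{0,3,2} = 1
G(18) = mex{0,0,2} = 1
G(19) = mex{0,0,2} = 1
G(20) = mex{0,0,2} = 1
G(21) = mex{1,0,3} = 2
G(22) = mex{1,1,0} = 2
G(23) = mex{1,1,0} = 2
G_B(23) = 2.
Combined Grundy value = 2 ⊕ 2 = 0.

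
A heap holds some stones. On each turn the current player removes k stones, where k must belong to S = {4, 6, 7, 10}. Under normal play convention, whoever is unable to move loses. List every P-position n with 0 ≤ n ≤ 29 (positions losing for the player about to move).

0, 1, 2, 3, 14, 15, 16, 17, 28, 29

G(0) = 0
G(1) = mex{} = 0
G(2) = mex{} = 0
G(3) = mex{} = 0
G(4) = mex{0} = 1
G(5) = mex{0} = 1
G(6) = mex{0,0} = 1
G(7) = mex{0,0,0} = 1
G(8) = mex{1,0,0} = 2
G(9) = mex{1,0,0} = 2
G(10) = mex{1,1,0,0} = 2
G(11) = mex{1,1,1,0} = 2
G(12) = mex{2,1,1,0} = 3
G(13) = mex{2,1,1,0} = 3
G(14) = mex{2,2,1,1} = 0
G(15) = mex{2,2,2,1} = 0
G(16) = mex{3,2,2,1} = 0
G(17) = mex{3,2,2,1} = 0
G(18) = mex{0,3,2,2} = 1
G(19) = mex{0,3,3,2} = 1
G(20) = mex{0,0,3,2} = 1
G(21) = mex{0,0,0,2} = 1
G(22) = mex{1,0,0,3} = 2
G(23) = mex{1,0,0,3} = 2
G(24) = mex{1,1,0,0} = 2
G(25) = mex{1,1,1,0} = 2
G(26) = mex{2,1,1,0} = 3
G(27) = mex{2,1,1,0} = 3
G(28) = mex{2,2,1,1} = 0
G(29) = mex{2,2,2,1} = 0
P-positions are exactly the n with G(n) = 0.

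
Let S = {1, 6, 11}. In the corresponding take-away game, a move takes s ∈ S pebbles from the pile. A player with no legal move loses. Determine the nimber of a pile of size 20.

1

n :  0  1  2  3  4  5  6  7  8  9 10 11 12 13 14 15 16 17 18 19 20
G :  0  1  0  1  0  1  2  0  1  0  1  2  0  1  0  1  0  1  2  0  1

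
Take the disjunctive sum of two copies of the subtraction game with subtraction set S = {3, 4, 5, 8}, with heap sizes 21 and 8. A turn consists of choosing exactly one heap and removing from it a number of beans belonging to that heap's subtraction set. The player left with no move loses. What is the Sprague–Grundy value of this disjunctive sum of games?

1

All heaps use S = {3, 4, 5, 8}:
G(0) = 0
G(1) = mex{} = 0
G(2) = mex{} = 0
G(3) = mex{0} = 1
G(4) = mex{0,0} = 1
G(5) = mex{0,0,0} = 1
G(6) = mex{1,0,0} = 2
G(7) = mex{1,1,0} = 2
G(8) = mex{1,1,1,0} = 2
G(9) = mex{2,1,1,0} = 3
G(10) = mex{2,2,1,0} = 3
G(11) = mex{2,2,2,1} = 0
G(12) = mex{3,2,2,1} = 0
G(13) = mex{3,3,2,1} = 0
G(14) = mex{0,3,3,2} = 1
G(15) = mex{0,0,3,2} = 1
G(16) = mex{0,0,0,2} = 1
G(17) = mex{1,0,0,3} = 2
G(18) = mex{1,1,0,3} = 2
G(19) = mex{1,1,1,0} = 2
G(20) = mex{2,1,1,0} = 3
G(21) = mex{2,2,1,0} = 3
Heap A: G(21) = 3.
Heap B: G(8) = 2.
Combined Grundy value = 3 ⊕ 2 = 1.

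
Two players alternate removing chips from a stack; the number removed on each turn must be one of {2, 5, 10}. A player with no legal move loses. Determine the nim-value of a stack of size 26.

G(0) = 0
G(1) = mex{} = 0
G(2) = mex{0} = 1
G(3) = mex{0} = 1
G(4) = mex{1} = 0
G(5) = mex{1,0} = 2
G(6) = mex{0,0} = 1
G(7) = mex{2,1} = 0
G(8) = mex{1,1} = 0
G(9) = mex{0,0} = 1
G(10) = mex{0,2,0} = 1
G(11) = mex{1,1,0} = 2
G(12) = mex{1,0,1} = 2
G(13) = mex{2,0,1} = 3
G(14) = mex{2,1,0} = 3
G(15) = mex{3,1,2} = 0
G(16) = mex{3,2,1} = 0
G(17) = mex{0,2,0} = 1
G(18) = mex{0,3,0} = 1
G(19) = mex{1,3,1} = 0
G(20) = mex{1,0,1} = 2
G(21) = mex{0,0,2} = 1
G(22) = mex{2,1,2} = 0
G(23) = mex{1,1,3} = 0
G(24) = mex{0,0,3} = 1
G(25) = mex{0,2,0} = 1
G(26) = mex{1,1,0} = 2

2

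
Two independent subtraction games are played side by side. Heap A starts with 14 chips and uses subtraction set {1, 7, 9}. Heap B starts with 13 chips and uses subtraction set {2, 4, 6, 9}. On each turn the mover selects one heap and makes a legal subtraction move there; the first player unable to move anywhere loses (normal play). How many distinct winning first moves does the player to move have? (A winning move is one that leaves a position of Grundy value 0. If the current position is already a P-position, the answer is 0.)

4

Heap A, S = {1, 7, 9}:
n :  0  1  2  3  4  5  6  7  8  9 10 11 12 13 14
G :  0  1  0  1  0  1  0  1  0  1  0  1  0  1  0
G_A(14) = 0.
Heap B, S = {2, 4, 6, 9}:
n :  0  1  2  3  4  5  6  7  8  9 10 11 12 13
G :  0  0  1  1  2  2  3  3  0  4  1  0  2  1
G_B(13) = 1.
Combined Grundy value = 0 ⊕ 1 = 1.
A winning move leaves total XOR = 0, i.e. changes one component's Grundy value g to g ⊕ X where X is the current total.
Heap A: need g' = 0⊕1 = 1. Options: 14−1→G=1, 14−7→G=1, 14−9→G=1. Hits: 3.
Heap B: need g' = 1⊕1 = 0. Options: 13−2→G=0, 13−4→G=4, 13−6→G=3, 13−9→G=2. Hits: 1.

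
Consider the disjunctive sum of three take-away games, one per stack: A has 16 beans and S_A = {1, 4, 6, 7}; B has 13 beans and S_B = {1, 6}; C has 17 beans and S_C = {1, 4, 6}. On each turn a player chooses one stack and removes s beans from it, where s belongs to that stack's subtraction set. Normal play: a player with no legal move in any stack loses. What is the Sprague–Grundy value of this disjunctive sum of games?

Stack A, S = {1, 4, 6, 7}:
n :  0  1  2  3  4  5  6  7  8  9 10 11 12 13 14 15 16
G :  0  1  0  1  2  0  1  2  3  2  0  1  2  0  1  0  1
G_A(16) = 1.
Stack B, S = {1, 6}:
G(0) = 0
G(1) = mex{0} = 1
G(2) = mex{1} = 0
G(3) = mex{0} = 1
G(4) = mex{1} = 0
G(5) = mex{0} = 1
G(6) = mex{1,0} = 2
G(7) = mex{2,1} = 0
G(8) = mex{0,0} = 1
G(9) = mex{1,1} = 0
G(10) = mex{0,0} = 1
G(11) = mex{1,1} = 0
G(12) = mex{0,2} = 1
G(13) = mex{1,0} = 2
G_B(13) = 2.
Stack C, S = {1, 4, 6}:
n :  0  1  2  3  4  5  6  7  8  9 10 11 12 13 14 15 16 17
G :  0  1  0  1  2  0  1  0  1  2  0  1  0  1  2  0  1  0
G_C(17) = 0.
Combined Grundy value = 1 ⊕ 2 ⊕ 0 = 3.

3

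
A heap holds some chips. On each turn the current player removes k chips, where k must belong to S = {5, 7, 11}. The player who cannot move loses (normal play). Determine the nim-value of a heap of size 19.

0

G(0) = 0
G(1) = mex{} = 0
G(2) = mex{} = 0
G(3) = mex{} = 0
G(4) = mex{} = 0
G(5) = mex{0} = 1
G(6) = mex{0} = 1
G(7) = mex{0,0} = 1
G(8) = mex{0,0} = 1
G(9) = mex{0,0} = 1
G(10) = mex{1,0} = 2
G(11) = mex{1,0,0} = 2
G(12) = mex{1,1,0} = 2
G(13) = mex{1,1,0} = 2
G(14) = mex{1,1,0} = 2
G(15) = mex{2,1,0} = 3
G(16) = mex{2,1,1} = 0
G(17) = mex{2,2,1} = 0
G(18) = mex{2,2,1} = 0
G(19) = mex{2,2,1} = 0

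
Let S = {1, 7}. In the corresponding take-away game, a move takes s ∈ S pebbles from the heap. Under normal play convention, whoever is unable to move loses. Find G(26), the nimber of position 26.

n :  0  1  2  3  4  5  6  7  8  9 10 11 12 13 14 15 16 17 18 19 20 21 22 23 24 25 26
G :  0  1  0  1  0  1  0  1  0  1  0  1  0  1  0  1  0  1  0  1  0  1  0  1  0  1  0

0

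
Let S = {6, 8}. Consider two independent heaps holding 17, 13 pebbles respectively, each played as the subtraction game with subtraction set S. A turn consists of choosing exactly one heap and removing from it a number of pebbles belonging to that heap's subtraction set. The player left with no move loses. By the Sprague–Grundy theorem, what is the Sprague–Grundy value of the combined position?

All heaps use S = {6, 8}:
n :  0  1  2  3  4  5  6  7  8  9 10 11 12 13 14 15 16 17
G :  0  0  0  0  0  0  1  1  1  1  1  1  2  2  0  0  0  0
Heap A: G(17) = 0.
Heap B: G(13) = 2.
Combined Grundy value = 0 ⊕ 2 = 2.

2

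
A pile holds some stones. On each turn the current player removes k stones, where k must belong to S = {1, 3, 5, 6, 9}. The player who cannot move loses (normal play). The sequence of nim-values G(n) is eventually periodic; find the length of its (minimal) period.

n :  0  1  2  3  4  5  6  7  8  9 10 11 12 13 14 15 16 17 18 19 20 21 22 23 24 25
G :  0  1  0  1  0  1  2  3  2  3  2  3  0  1  0  1  0  1  2  3  2  3  2  3  0  1
G(n+12) = G(n) holds for n = 0,…,8 (a full window of length max(S) = 9), so the sequence is purely periodic with period 12.

12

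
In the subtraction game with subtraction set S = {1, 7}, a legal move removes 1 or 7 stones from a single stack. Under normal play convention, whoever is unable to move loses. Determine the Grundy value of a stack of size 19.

n :  0  1  2  3  4  5  6  7  8  9 10 11 12 13 14 15 16 17 18 19
G :  0  1  0  1  0  1  0  1  0  1  0  1  0  1  0  1  0  1  0  1

1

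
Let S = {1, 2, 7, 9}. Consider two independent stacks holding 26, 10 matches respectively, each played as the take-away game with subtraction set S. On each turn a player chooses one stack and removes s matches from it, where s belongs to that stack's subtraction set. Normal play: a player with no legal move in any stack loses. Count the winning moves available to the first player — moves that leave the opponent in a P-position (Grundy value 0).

1

All stacks use S = {1, 2, 7, 9}:
n :  0  1  2  3  4  5  6  7  8  9 10 11 12 13 14 15 16 17 18 19 20 21 22 23 24 25 26
G :  0  1  2  0  1  2  0  1  2  3  4  0  1  2  0  1  2  0  1  2  3  4  0  1  2  0  1
Stack A: G(26) = 1.
Stack B: G(10) = 4.
Combined Grundy value = 1 ⊕ 4 = 5.
A winning move leaves total XOR = 0, i.e. changes one component's Grundy value g to g ⊕ X where X is the current total.
Stack A: need g' = 1⊕5 = 4. Options: 26−1→G=0, 26−2→G=2, 26−7→G=2, 26−9→G=0. Hits: 0.
Stack B: need g' = 4⊕5 = 1. Options: 10−1→G=3, 10−2→G=2, 10−7→G=0, 10−9→G=1. Hits: 1.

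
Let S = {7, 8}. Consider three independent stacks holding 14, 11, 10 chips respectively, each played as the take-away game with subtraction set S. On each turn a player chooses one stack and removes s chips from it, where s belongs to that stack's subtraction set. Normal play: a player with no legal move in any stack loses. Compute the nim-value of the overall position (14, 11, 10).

All stacks use S = {7, 8}:
n :  0  1  2  3  4  5  6  7  8  9 10 11 12 13 14
G :  0  0  0  0  0  0  0  1  1  1  1  1  1  1  2
Stack A: G(14) = 2.
Stack B: G(11) = 1.
Stack C: G(10) = 1.
Combined Grundy value = 2 ⊕ 1 ⊕ 1 = 2.

2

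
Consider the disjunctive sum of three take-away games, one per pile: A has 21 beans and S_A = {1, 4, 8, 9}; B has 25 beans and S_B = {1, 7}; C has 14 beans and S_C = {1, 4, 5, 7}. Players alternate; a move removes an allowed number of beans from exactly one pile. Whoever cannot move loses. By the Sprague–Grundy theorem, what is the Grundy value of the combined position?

1

Pile A, S = {1, 4, 8, 9}:
n :  0  1  2  3  4  5  6  7  8  9 10 11 12 13 14 15 16 17 18 19 20 21
G :  0  1  0  1  2  0  1  0  1  2  3  2  0  1  2  3  2  0  1  0  1  2
G_A(21) = 2.
Pile B, S = {1, 7}:
n :  0  1  2  3  4  5  6  7  8  9 10 11 12 13 14 15 16 17 18 19 20 21 22 23 24 25
G :  0  1  0  1  0  1  0  1  0  1  0  1  0  1  0  1  0  1  0  1  0  1  0  1  0  1
G_B(25) = 1.
Pile C, S = {1, 4, 5, 7}:
G(0) = 0
G(1) = mex{0} = 1
G(2) = mex{1} = 0
G(3) = mex{0} = 1
G(4) = mex{1,0} = 2
G(5) = mex{2,1,0} = 3
G(6) = mex{3,0,1} = 2
G(7) = mex{2,1,0,0} = 3
G(8) = mex{3,2,1,1} = 0
G(9) = mex{0,3,2,0} = 1
G(10) = mex{1,2,3,1} = 0
G(11) = mex{0,3,2,2} = 1
G(12) = mex{1,0,3,3} = 2
G(13) = mex{2,1,0,2} = 3
G(14) = mex{3,0,1,3} = 2
G_C(14) = 2.
Combined Grundy value = 2 ⊕ 1 ⊕ 2 = 1.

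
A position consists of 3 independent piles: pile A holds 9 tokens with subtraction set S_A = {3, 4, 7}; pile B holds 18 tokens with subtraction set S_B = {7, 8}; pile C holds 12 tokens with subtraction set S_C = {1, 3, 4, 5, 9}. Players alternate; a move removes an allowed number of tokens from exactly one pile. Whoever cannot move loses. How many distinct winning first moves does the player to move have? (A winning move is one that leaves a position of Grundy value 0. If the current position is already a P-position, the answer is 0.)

4

Pile A, S = {3, 4, 7}:
G(0) = 0
G(1) = mex{} = 0
G(2) = mex{} = 0
G(3) = mex{0} = 1
G(4) = mex{0,0} = 1
G(5) = mex{0,0} = 1
G(6) = mex{1,0} = 2
G(7) = mex{1,1,0} = 2
G(8) = mex{1,1,0} = 2
G(9) = mex{2,1,0} = 3
G_A(9) = 3.
Pile B, S = {7, 8}:
G(0) = 0
G(1) = mex{} = 0
G(2) = mex{} = 0
G(3) = mex{} = 0
G(4) = mex{} = 0
G(5) = mex{} = 0
G(6) = mex{} = 0
G(7) = mex{0} = 1
G(8) = mex{0,0} = 1
G(9) = mex{0,0} = 1
G(10) = mex{0,0} = 1
G(11) = mex{0,0} = 1
G(12) = mex{0,0} = 1
G(13) = mex{0,0} = 1
G(14) = mex{1,0} = 2
G(15) = mex{1,1} = 0
G(16) = mex{1,1} = 0
G(17) = mex{1,1} = 0
G(18) = mex{1,1} = 0
G_B(18) = 0.
Pile C, S = {1, 3, 4, 5, 9}:
G(0) = 0
G(1) = mex{0} = 1
G(2) = mex{1} = 0
G(3) = mex{0,0} = 1
G(4) = mex{1,1,0} = 2
G(5) = mex{2,0,1,0} = 3
G(6) = mex{3,1,0,1} = 2
G(7) = mex{2,2,1,0} = 3
G(8) = mex{3,3,2,1} = 0
G(9) = mex{0,2,3,2,0} = 1
G(10) = mex{1,3,2,3,1} = 0
G(11) = mex{0,0,3,2,0} = 1
G(12) = mex{1,1,0,3,1} = 2
G_C(12) = 2.
Combined Grundy value = 3 ⊕ 0 ⊕ 2 = 1.
A winning move leaves total XOR = 0, i.e. changes one component's Grundy value g to g ⊕ X where X is the current total.
Pile A: need g' = 3⊕1 = 2. Options: 9−3→G=2, 9−4→G=1, 9−7→G=0. Hits: 1.
Pile B: need g' = 0⊕1 = 1. Options: 18−7→G=1, 18−8→G=1. Hits: 2.
Pile C: need g' = 2⊕1 = 3. Options: 12−1→G=1, 12−3→G=1, 12−4→G=0, 12−5→G=3, 12−9→G=1. Hits: 1.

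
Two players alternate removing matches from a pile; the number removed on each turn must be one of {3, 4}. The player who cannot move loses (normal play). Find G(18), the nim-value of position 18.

1

n :  0  1  2  3  4  5  6  7  8  9 10 11 12 13 14 15 16 17 18
G :  0  0  0  1  1  1  2  0  0  0  1  1  1  2  0  0  0  1  1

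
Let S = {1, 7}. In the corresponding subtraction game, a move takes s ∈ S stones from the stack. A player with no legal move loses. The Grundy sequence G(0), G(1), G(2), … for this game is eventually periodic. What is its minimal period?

n :  0  1  2  3  4  5  6  7  8  9 10 11 12 13 14
G :  0  1  0  1  0  1  0  1  0  1  0  1  0  1  0
G(n+2) = G(n) holds for n = 0,…,6 (a full window of length max(S) = 7), so the sequence is purely periodic with period 2.

2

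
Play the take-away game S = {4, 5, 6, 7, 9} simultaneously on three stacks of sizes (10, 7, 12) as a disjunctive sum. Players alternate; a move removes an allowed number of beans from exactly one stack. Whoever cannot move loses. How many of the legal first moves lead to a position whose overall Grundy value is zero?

0

All stacks use S = {4, 5, 6, 7, 9}:
n :  0  1  2  3  4  5  6  7  8  9 10 11 12
G :  0  0  0  0  1  1  1  1  2  2  2  2  3
Stack A: G(10) = 2.
Stack B: G(7) = 1.
Stack C: G(12) = 3.
Combined Grundy value = 2 ⊕ 1 ⊕ 3 = 0.
A winning move leaves total XOR = 0, i.e. changes one component's Grundy value g to g ⊕ X where X is the current total.
Stack A: target g' = 2⊕0 = 2, but every legal move changes the Grundy value (mex property), so 0 moves.
Stack B: target g' = 1⊕0 = 1, but every legal move changes the Grundy value (mex property), so 0 moves.
Stack C: target g' = 3⊕0 = 3, but every legal move changes the Grundy value (mex property), so 0 moves.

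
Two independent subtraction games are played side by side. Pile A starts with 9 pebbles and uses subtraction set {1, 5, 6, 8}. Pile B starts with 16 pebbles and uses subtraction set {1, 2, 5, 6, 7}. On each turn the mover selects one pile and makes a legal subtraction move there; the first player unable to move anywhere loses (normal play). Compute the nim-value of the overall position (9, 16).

Pile A, S = {1, 5, 6, 8}:
G(0) = 0
G(1) = mex{0} = 1
G(2) = mex{1} = 0
G(3) = mex{0} = 1
G(4) = mex{1} = 0
G(5) = mex{0,0} = 1
G(6) = mex{1,1,0} = 2
G(7) = mex{2,0,1} = 3
G(8) = mex{3,1,0,0} = 2
G(9) = mex{2,0,1,1} = 3
G_A(9) = 3.
Pile B, S = {1, 2, 5, 6, 7}:
n :  0  1  2  3  4  5  6  7  8  9 10 11 12 13 14 15 16
G :  0  1  2  0  1  2  3  4  5  3  4  0  1  2  0  1  2
G_B(16) = 2.
Combined Grundy value = 3 ⊕ 2 = 1.

1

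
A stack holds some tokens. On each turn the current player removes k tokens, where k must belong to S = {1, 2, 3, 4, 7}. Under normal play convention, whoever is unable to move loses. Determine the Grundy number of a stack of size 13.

n :  0  1  2  3  4  5  6  7  8  9 10 11 12 13
G :  0  1  2  3  4  0  1  2  3  4  0  1  2  3

3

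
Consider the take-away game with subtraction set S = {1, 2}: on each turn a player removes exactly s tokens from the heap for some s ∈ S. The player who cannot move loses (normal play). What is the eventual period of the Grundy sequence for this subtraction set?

3

n :  0  1  2  3  4  5  6  7  8  9 10 11 12 13 14
G :  0  1  2  0  1  2  0  1  2  0  1  2  0  1  2
G(n+3) = G(n) holds for n = 0,…,1 (a full window of length max(S) = 2), so the sequence is purely periodic with period 3.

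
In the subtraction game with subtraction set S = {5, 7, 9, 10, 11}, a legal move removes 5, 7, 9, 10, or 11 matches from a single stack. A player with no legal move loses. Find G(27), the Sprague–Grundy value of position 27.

2

G(0) = 0
G(1) = mex{} = 0
G(2) = mex{} = 0
G(3) = mex{} = 0
G(4) = mex{} = 0
G(5) = mex{0} = 1
G(6) = mex{0} = 1
G(7) = mex{0,0} = 1
G(8) = mex{0,0} = 1
G(9) = mex{0,0,0} = 1
G(10) = mex{1,0,0,0} = 2
G(11) = mex{1,0,0,0,0} = 2
G(12) = mex{1,1,0,0,0} = 2
G(13) = mex{1,1,0,0,0} = 2
G(14) = mex{1,1,1,0,0} = 2
G(15) = mex{2,1,1,1,0} = 3
G(16) = mex{2,1,1,1,1} = 0
G(17) = mex{2,2,1,1,1} = 0
G(18) = mex{2,2,1,1,1} = 0
G(19) = mex{2,2,2,1,1} = 0
G(20) = mex{3,2,2,2,1} = 0
G(21) = mex{0,2,2,2,2} = 1
G(22) = mex{0,3,2,2,2} = 1
G(23) = mex{0,0,2,2,2} = 1
G(24) = mex{0,0,3,2,2} = 1
G(25) = mex{0,0,0,3,2} = 1
G(26) = mex{1,0,0,0,3} = 2
G(27) = mex{1,0,0,0,0} = 2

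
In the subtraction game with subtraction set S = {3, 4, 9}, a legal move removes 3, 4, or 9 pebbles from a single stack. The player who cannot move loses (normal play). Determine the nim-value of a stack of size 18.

1

n :  0  1  2  3  4  5  6  7  8  9 10 11 12 13 14 15 16 17 18
G :  0  0  0  1  1  1  2  0  0  3  1  1  2  0  0  0  1  1  1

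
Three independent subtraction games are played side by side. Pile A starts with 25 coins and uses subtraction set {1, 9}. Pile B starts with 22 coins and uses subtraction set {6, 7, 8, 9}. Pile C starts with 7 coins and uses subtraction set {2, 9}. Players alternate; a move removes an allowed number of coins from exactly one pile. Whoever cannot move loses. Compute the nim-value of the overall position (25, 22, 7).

1

Pile A, S = {1, 9}:
n :  0  1  2  3  4  5  6  7  8  9 10 11 12 13 14 15 16 17 18 19 20 21 22 23 24 25
G :  0  1  0  1  0  1  0  1  0  1  0  1  0  1  0  1  0  1  0  1  0  1  0  1  0  1
G_A(25) = 1.
Pile B, S = {6, 7, 8, 9}:
n :  0  1  2  3  4  5  6  7  8  9 10 11 12 13 14 15 16 17 18 19 20 21 22
G :  0  0  0  0  0  0  1  1  1  1  1  1  2  2  2  0  0  0  0  0  0  1  1
G_B(22) = 1.
Pile C, S = {2, 9}:
n : 0 1 2 3 4 5 6 7
G : 0 0 1 1 0 0 1 1
G_C(7) = 1.
Combined Grundy value = 1 ⊕ 1 ⊕ 1 = 1.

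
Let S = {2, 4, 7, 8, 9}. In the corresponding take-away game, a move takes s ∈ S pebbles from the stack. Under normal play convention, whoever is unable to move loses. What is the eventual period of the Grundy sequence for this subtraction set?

11

G(0) = 0
G(1) = mex{} = 0
G(2) = mex{0} = 1
G(3) = mex{0} = 1
G(4) = mex{1,0} = 2
G(5) = mex{1,0} = 2
G(6) = mex{2,1} = 0
G(7) = mex{2,1,0} = 3
G(8) = mex{0,2,0,0} = 1
G(9) = mex{3,2,1,0,0} = 4
G(10) = mex{1,0,1,1,0} = 2
G(11) = mex{4,3,2,1,1} = 0
G(12) = mex{2,1,2,2,1} = 0
G(13) = mex{0,4,0,2,2} = 1
G(14) = mex{0,2,3,0,2} = 1
G(15) = mex{1,0,1,3,0} = 2
G(16) = mex{1,0,4,1,3} = 2
G(17) = mex{2,1,2,4,1} = 0
G(18) = mex{2,1,0,2,4} = 3
G(19) = mex{0,2,0,0,2} = 1
G(20) = mex{3,2,1,0,0} = 4
G(21) = mex{1,0,1,1,0} = 2
G(22) = mex{4,3,2,1,1} = 0
G(23) = mex{2,1,2,2,1} = 0
G(n+11) = G(n) holds for n = 0,…,8 (a full window of length max(S) = 9), so the sequence is purely periodic with period 11.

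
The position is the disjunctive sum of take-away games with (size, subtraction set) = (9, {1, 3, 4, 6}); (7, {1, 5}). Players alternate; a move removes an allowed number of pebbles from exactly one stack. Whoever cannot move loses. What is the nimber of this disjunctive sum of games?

1

Stack A, S = {1, 3, 4, 6}:
G(0) = 0
G(1) = mex{0} = 1
G(2) = mex{1} = 0
G(3) = mex{0,0} = 1
G(4) = mex{1,1,0} = 2
G(5) = mex{2,0,1} = 3
G(6) = mex{3,1,0,0} = 2
G(7) = mex{2,2,1,1} = 0
G(8) = mex{0,3,2,0} = 1
G(9) = mex{1,2,3,1} = 0
G_A(9) = 0.
Stack B, S = {1, 5}:
G(0) = 0
G(1) = mex{0} = 1
G(2) = mex{1} = 0
G(3) = mex{0} = 1
G(4) = mex{1} = 0
G(5) = mex{0,0} = 1
G(6) = mex{1,1} = 0
G(7) = mex{0,0} = 1
G_B(7) = 1.
Combined Grundy value = 0 ⊕ 1 = 1.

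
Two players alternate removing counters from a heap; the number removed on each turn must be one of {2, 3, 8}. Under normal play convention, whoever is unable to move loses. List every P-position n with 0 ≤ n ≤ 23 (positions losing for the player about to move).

n :  0  1  2  3  4  5  6  7  8  9 10 11 12 13 14 15 16 17 18 19 20 21 22 23
G :  0  0  1  1  2  0  0  1  1  2  0  0  1  1  2  0  0  1  1  2  0  0  1  1
P-positions are exactly the n with G(n) = 0.

0, 1, 5, 6, 10, 11, 15, 16, 20, 21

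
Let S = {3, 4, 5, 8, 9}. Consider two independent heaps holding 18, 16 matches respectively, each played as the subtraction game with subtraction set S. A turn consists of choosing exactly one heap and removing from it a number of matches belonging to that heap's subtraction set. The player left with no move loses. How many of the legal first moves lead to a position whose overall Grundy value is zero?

All heaps use S = {3, 4, 5, 8, 9}:
n :  0  1  2  3  4  5  6  7  8  9 10 11 12 13 14 15 16 17 18
G :  0  0  0  1  1  1  2  2  2  3  3  3  0  0  0  1  1  1  2
Heap A: G(18) = 2.
Heap B: G(16) = 1.
Combined Grundy value = 2 ⊕ 1 = 3.
A winning move leaves total XOR = 0, i.e. changes one component's Grundy value g to g ⊕ X where X is the current total.
Heap A: need g' = 2⊕3 = 1. Options: 18−3→G=1, 18−4→G=0, 18−5→G=0, 18−8→G=3, 18−9→G=3. Hits: 1.
Heap B: need g' = 1⊕3 = 2. Options: 16−3→G=0, 16−4→G=0, 16−5→G=3, 16−8→G=2, 16−9→G=2. Hits: 2.

3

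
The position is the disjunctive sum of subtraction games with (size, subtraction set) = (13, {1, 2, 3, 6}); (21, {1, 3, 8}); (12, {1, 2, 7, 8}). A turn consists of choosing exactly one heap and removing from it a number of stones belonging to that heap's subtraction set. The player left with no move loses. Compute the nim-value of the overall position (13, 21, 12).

3

Heap A, S = {1, 2, 3, 6}:
G(0) = 0
G(1) = mex{0} = 1
G(2) = mex{1,0} = 2
G(3) = mex{2,1,0} = 3
G(4) = mex{3,2,1} = 0
G(5) = mex{0,3,2} = 1
G(6) = mex{1,0,3,0} = 2
G(7) = mex{2,1,0,1} = 3
G(8) = mex{3,2,1,2} = 0
G(9) = mex{0,3,2,3} = 1
G(10) = mex{1,0,3,0} = 2
G(11) = mex{2,1,0,1} = 3
G(12) = mex{3,2,1,2} = 0
G(13) = mex{0,3,2,3} = 1
G_A(13) = 1.
Heap B, S = {1, 3, 8}:
G(0) = 0
G(1) = mex{0} = 1
G(2) = mex{1} = 0
G(3) = mex{0,0} = 1
G(4) = mex{1,1} = 0
G(5) = mex{0,0} = 1
G(6) = mex{1,1} = 0
G(7) = mex{0,0} = 1
G(8) = mex{1,1,0} = 2
G(9) = mex{2,0,1} = 3
G(10) = mex{3,1,0} = 2
G(11) = mex{2,2,1} = 0
G(12) = mex{0,3,0} = 1
G(13) = mex{1,2,1} = 0
G(14) = mex{0,0,0} = 1
G(15) = mex{1,1,1} = 0
G(16) = mex{0,0,2} = 1
G(17) = mex{1,1,3} = 0
G(18) = mex{0,0,2} = 1
G(19) = mex{1,1,0} = 2
G(20) = mex{2,0,1} = 3
G(21) = mex{3,1,0} = 2
G_B(21) = 2.
Heap C, S = {1, 2, 7, 8}:
n :  0  1  2  3  4  5  6  7  8  9 10 11 12
G :  0  1  2  0  1  2  0  1  2  0  1  2  0
G_C(12) = 0.
Combined Grundy value = 1 ⊕ 2 ⊕ 0 = 3.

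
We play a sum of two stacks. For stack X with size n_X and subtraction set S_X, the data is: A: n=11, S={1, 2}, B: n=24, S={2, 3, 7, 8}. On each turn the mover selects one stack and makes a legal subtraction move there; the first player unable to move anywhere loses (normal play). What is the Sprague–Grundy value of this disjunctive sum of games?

0

Stack A, S = {1, 2}:
n :  0  1  2  3  4  5  6  7  8  9 10 11
G :  0  1  2  0  1  2  0  1  2  0  1  2
G_A(11) = 2.
Stack B, S = {2, 3, 7, 8}:
n :  0  1  2  3  4  5  6  7  8  9 10 11 12 13 14 15 16 17 18 19 20 21 22 23 24
G :  0  0  1  1  2  0  0  1  1  2  0  0  1  1  2  0  0  1  1  2  0  0  1  1  2
G_B(24) = 2.
Combined Grundy value = 2 ⊕ 2 = 0.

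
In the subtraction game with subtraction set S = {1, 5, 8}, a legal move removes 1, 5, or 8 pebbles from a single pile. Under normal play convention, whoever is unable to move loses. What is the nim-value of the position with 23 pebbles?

2

G(0) = 0
G(1) = mex{0} = 1
G(2) = mex{1} = 0
G(3) = mex{0} = 1
G(4) = mex{1} = 0
G(5) = mex{0,0} = 1
G(6) = mex{1,1} = 0
G(7) = mex{0,0} = 1
G(8) = mex{1,1,0} = 2
G(9) = mex{2,0,1} = 3
G(10) = mex{3,1,0} = 2
G(11) = mex{2,0,1} = 3
G(12) = mex{3,1,0} = 2
G(13) = mex{2,2,1} = 0
G(14) = mex{0,3,0} = 1
G(15) = mex{1,2,1} = 0
G(16) = mex{0,3,2} = 1
G(17) = mex{1,2,3} = 0
G(18) = mex{0,0,2} = 1
G(19) = mex{1,1,3} = 0
G(20) = mex{0,0,2} = 1
G(21) = mex{1,1,0} = 2
G(22) = mex{2,0,1} = 3
G(23) = mex{3,1,0} = 2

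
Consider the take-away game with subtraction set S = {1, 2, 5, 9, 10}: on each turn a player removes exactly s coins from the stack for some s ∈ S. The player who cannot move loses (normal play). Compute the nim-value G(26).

3

n :  0  1  2  3  4  5  6  7  8  9 10 11 12 13 14 15 16 17 18 19 20 21 22 23 24 25 26
G :  0  1  2  0  1  2  0  1  2  3  4  5  3  4  0  1  2  0  1  2  0  1  2  3  4  5  3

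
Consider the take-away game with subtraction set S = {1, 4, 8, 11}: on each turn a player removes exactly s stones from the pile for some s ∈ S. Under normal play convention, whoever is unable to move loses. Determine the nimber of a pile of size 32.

1

n :  0  1  2  3  4  5  6  7  8  9 10 11 12 13 14 15 16 17 18 19 20 21 22 23 24 25 26 27 28 29 30 31 32
G :  0  1  0  1  2  0  1  0  1  2  3  2  0  1  0  1  2  0  1  0  1  2  3  2  0  1  0  1  2  0  1  0  1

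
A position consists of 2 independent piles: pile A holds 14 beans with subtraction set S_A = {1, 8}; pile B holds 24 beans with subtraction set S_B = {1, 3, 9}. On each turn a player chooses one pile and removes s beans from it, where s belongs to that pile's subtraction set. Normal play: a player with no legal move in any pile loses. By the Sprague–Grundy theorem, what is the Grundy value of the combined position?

Pile A, S = {1, 8}:
n :  0  1  2  3  4  5  6  7  8  9 10 11 12 13 14
G :  0  1  0  1  0  1  0  1  2  0  1  0  1  0  1
G_A(14) = 1.
Pile B, S = {1, 3, 9}:
G(0) = 0
G(1) = mex{0} = 1
G(2) = mex{1} = 0
G(3) = mex{0,0} = 1
G(4) = mex{1,1} = 0
G(5) = mex{0,0} = 1
G(6) = mex{1,1} = 0
G(7) = mex{0,0} = 1
G(8) = mex{1,1} = 0
G(9) = mex{0,0,0} = 1
G(10) = mex{1,1,1} = 0
G(11) = mex{0,0,0} = 1
G(12) = mex{1,1,1} = 0
G(13) = mex{0,0,0} = 1
G(14) = mex{1,1,1} = 0
G(15) = mex{0,0,0} = 1
G(16) = mex{1,1,1} = 0
G(17) = mex{0,0,0} = 1
G(18) = mex{1,1,1} = 0
G(19) = mex{0,0,0} = 1
G(20) = mex{1,1,1} = 0
G(21) = mex{0,0,0} = 1
G(22) = mex{1,1,1} = 0
G(23) = mex{0,0,0} = 1
G(24) = mex{1,1,1} = 0
G_B(24) = 0.
Combined Grundy value = 1 ⊕ 0 = 1.

1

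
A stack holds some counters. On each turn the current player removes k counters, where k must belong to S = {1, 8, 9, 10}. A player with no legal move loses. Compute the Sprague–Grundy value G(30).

n :  0  1  2  3  4  5  6  7  8  9 10 11 12 13 14 15 16 17 18 19 20 21 22 23 24 25 26 27 28 29 30
G :  0  1  0  1  0  1  0  1  2  3  2  3  2  3  2  3  4  0  1  0  1  0  1  0  1  2  3  2  3  2  3

3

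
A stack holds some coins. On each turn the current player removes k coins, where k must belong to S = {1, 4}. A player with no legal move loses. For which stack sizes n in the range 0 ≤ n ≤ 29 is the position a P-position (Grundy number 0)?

n :  0  1  2  3  4  5  6  7  8  9 10 11 12 13 14 15 16 17 18 19 20 21 22 23 24 25 26 27 28 29
G :  0  1  0  1  2  0  1  0  1  2  0  1  0  1  2  0  1  0  1  2  0  1  0  1  2  0  1  0  1  2
P-positions are exactly the n with G(n) = 0.

0, 2, 5, 7, 10, 12, 15, 17, 20, 22, 25, 27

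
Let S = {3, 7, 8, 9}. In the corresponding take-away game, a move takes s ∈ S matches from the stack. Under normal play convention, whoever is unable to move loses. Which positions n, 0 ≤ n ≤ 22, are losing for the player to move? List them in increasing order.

n :  0  1  2  3  4  5  6  7  8  9 10 11 12 13 14 15 16 17 18 19 20 21 22
G :  0  0  0  1  1  1  0  2  2  1  3  3  0  2  4  1  0  0  0  1  1  1  0
P-positions are exactly the n with G(n) = 0.

0, 1, 2, 6, 12, 16, 17, 18, 22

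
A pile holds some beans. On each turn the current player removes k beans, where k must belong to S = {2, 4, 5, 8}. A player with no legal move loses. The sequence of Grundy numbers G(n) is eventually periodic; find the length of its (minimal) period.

3

G(0) = 0
G(1) = mex{} = 0
G(2) = mex{0} = 1
G(3) = mex{0} = 1
G(4) = mex{1,0} = 2
G(5) = mex{1,0,0} = 2
G(6) = mex{2,1,0} = 3
G(7) = mex{2,1,1} = 0
G(8) = mex{3,2,1,0} = 4
G(9) = mex{0,2,2,0} = 1
G(10) = mex{4,3,2,1} = 0
G(11) = mex{1,0,3,1} = 2
G(12) = mex{0,4,0,2} = 1
G(13) = mex{2,1,4,2} = 0
G(14) = mex{1,0,1,3} = 2
G(15) = mex{0,2,0,0} = 1
G(16) = mex{2,1,2,4} = 0
G(17) = mex{1,0,1,1} = 2
G(18) = mex{0,2,0,0} = 1
G(19) = mex{2,1,2,2} = 0
G(20) = mex{1,0,1,1} = 2
G(21) = mex{0,2,0,0} = 1
From n = 9 onward G(n+3) = G(n); since this holds over max(S) = 8 consecutive positions the period is 3 (pre-period 9).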